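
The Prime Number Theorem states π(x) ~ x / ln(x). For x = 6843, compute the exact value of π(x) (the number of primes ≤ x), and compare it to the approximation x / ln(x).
π(6843) = 881;  x/ln(x) ≈ 774.89;  relative error ≈ 12.04%.

Directly count primes up to 6843: π(6843) = 881. The PNT approximation gives 6843/ln(6843) ≈ 6843/8.83098 ≈ 774.89. Relative error (π(x) − x/ln(x)) / π(x) ≈ 12.04%; the approximation is known to undercount slightly (Li(x) is a better estimate).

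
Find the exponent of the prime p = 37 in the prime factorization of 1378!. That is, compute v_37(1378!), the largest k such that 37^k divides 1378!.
v_37(1378!) = 38

Legendre's formula: v_p(n!) = Σ_{k ≥ 1} ⌊n / p^k⌋. For p = 37, n = 1378, the terms are:
  ⌊1378/37^1⌋ = ⌊1378/37⌋ = 37
  ⌊1378/37^2⌋ = ⌊1378/1369⌋ = 1
(the next term ⌊1378/37^3⌋ = 0, terminating the sum). Summing: v_37(1378!) = 37 + 1 = 38.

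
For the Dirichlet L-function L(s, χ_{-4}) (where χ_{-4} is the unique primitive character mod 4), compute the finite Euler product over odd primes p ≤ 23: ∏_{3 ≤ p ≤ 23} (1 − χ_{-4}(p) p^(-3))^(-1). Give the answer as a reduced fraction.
∏ = 177358697820836675/183046656872153088

The odd primes p ≤ 23 are [3, 5, 7, 11, 13, 17, 19, 23]. For each, χ(p) = 1 if p ≡ 1 mod 4, χ(p) = −1 if p ≡ 3 mod 4. Taking (1 − χ(p)/p^3)^(-1) = p^3/(p^3 − χ(p)): (1 − (-1)/3^3)^(-1) · (1 − (1)/5^3)^(-1) · (1 − (-1)/7^3)^(-1) · (1 − (-1)/11^3)^(-1) · (1 − (1)/13^3)^(-1) · (1 − (1)/17^3)^(-1) · (1 − (-1)/19^3)^(-1) · (1 − (-1)/23^3)^(-1) = 177358697820836675/183046656872153088.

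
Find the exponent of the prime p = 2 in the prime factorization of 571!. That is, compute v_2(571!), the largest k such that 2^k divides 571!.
v_2(571!) = 565

Legendre's formula: v_p(n!) = Σ_{k ≥ 1} ⌊n / p^k⌋. For p = 2, n = 571, the terms are:
  ⌊571/2^1⌋ = ⌊571/2⌋ = 285
  ⌊571/2^2⌋ = ⌊571/4⌋ = 142
  ⌊571/2^3⌋ = ⌊571/8⌋ = 71
  ⌊571/2^4⌋ = ⌊571/16⌋ = 35
  ⌊571/2^5⌋ = ⌊571/32⌋ = 17
  ⌊571/2^6⌋ = ⌊571/64⌋ = 8
  ⌊571/2^7⌋ = ⌊571/128⌋ = 4
  ⌊571/2^8⌋ = ⌊571/256⌋ = 2
  ⌊571/2^9⌋ = ⌊571/512⌋ = 1
(the next term ⌊571/2^10⌋ = 0, terminating the sum). Summing: v_2(571!) = 285 + 142 + 71 + 35 + 17 + 8 + 4 + 2 + 1 = 565.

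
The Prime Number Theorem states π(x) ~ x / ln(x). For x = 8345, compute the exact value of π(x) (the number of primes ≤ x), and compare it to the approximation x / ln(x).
π(8345) = 1045;  x/ln(x) ≈ 924.20;  relative error ≈ 11.56%.

Directly count primes up to 8345: π(8345) = 1045. The PNT approximation gives 8345/ln(8345) ≈ 8345/9.02942 ≈ 924.20. Relative error (π(x) − x/ln(x)) / π(x) ≈ 11.56%; the approximation is known to undercount slightly (Li(x) is a better estimate).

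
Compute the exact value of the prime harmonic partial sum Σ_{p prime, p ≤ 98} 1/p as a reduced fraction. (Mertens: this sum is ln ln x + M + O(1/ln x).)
Σ 1/p = 4156517583588203716343221884611037839/2305567963945518424753102147331756070

π(98) = 25, so the primes ≤ 98 are [2, 3, 5, 7, 11, 13, 17, 19, 23, 29, 31, 37, 41, 43, 47, 53, 59, 61, 67, 71, 73, 79, 83, 89, 97]. Summing 1/p over these primes: 4156517583588203716343221884611037839/2305567963945518424753102147331756070 ≈ 1.8028. Mertens estimate ln ln(98) + 0.2615 ≈ 1.7843.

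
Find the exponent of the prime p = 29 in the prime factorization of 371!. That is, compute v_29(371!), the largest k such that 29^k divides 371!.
v_29(371!) = 12

Legendre's formula: v_p(n!) = Σ_{k ≥ 1} ⌊n / p^k⌋. For p = 29, n = 371, the terms are:
  ⌊371/29^1⌋ = ⌊371/29⌋ = 12
(the next term ⌊371/29^2⌋ = 0, terminating the sum). Summing: v_29(371!) = 12 = 12.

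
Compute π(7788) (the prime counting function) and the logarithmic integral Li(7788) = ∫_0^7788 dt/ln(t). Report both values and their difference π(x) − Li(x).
π(7788) = 985;  Li(7788) ≈ 1002.79;  π(x) − Li(x) ≈ -17.79.

Direct count of primes ≤ 7788 gives π(7788) = 985. Numerical evaluation of the logarithmic integral gives Li(7788) ≈ 1002.79. The difference π(x) − Li(x) ≈ -17.79 is typically negative for small/moderate x (Li(x) overestimates), though Littlewood's theorem shows this sign changes infinitely often.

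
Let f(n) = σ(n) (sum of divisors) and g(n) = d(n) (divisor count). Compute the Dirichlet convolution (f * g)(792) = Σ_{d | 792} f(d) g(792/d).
(σ * d)(792) = 14112

Divisors of 792: [1, 2, 3, 4, 6, 8, 9, 11, 12, 18, 22, 24, 33, 36, 44, 66, 72, 88, 99, 132, 198, 264, 396, 792]. For each d | 792:
  d = 1: σ(1) · d(792/1) = 1 · 24 = 24
  d = 2: σ(2) · d(792/2) = 3 · 18 = 54
  d = 3: σ(3) · d(792/3) = 4 · 16 = 64
  d = 4: σ(4) · d(792/4) = 7 · 12 = 84
  d = 6: σ(6) · d(792/6) = 12 · 12 = 144
  d = 8: σ(8) · d(792/8) = 15 · 6 = 90
  d = 9: σ(9) · d(792/9) = 13 · 8 = 104
  d = 11: σ(11) · d(792/11) = 12 · 12 = 144
  d = 12: σ(12) · d(792/12) = 28 · 8 = 224
  d = 18: σ(18) · d(792/18) = 39 · 6 = 234
  d = 22: σ(22) · d(792/22) = 36 · 9 = 324
  d = 24: σ(24) · d(792/24) = 60 · 4 = 240
  d = 33: σ(33) · d(792/33) = 48 · 8 = 384
  d = 36: σ(36) · d(792/36) = 91 · 4 = 364
  d = 44: σ(44) · d(792/44) = 84 · 6 = 504
  d = 66: σ(66) · d(792/66) = 144 · 6 = 864
  d = 72: σ(72) · d(792/72) = 195 · 2 = 390
  d = 88: σ(88) · d(792/88) = 180 · 3 = 540
  d = 99: σ(99) · d(792/99) = 156 · 4 = 624
  d = 132: σ(132) · d(792/132) = 336 · 4 = 1344
  d = 198: σ(198) · d(792/198) = 468 · 3 = 1404
  d = 264: σ(264) · d(792/264) = 720 · 2 = 1440
  d = 396: σ(396) · d(792/396) = 1092 · 2 = 2184
  d = 792: σ(792) · d(792/792) = 2340 · 1 = 2340
Summing: (σ * d)(792) = 24 + 54 + 64 + 84 + 144 + 90 + 104 + 144 + 224 + 234 + 324 + 240 + 384 + 364 + 504 + 864 + 390 + 540 + 624 + 1344 + 1404 + 1440 + 2184 + 2340 = 14112.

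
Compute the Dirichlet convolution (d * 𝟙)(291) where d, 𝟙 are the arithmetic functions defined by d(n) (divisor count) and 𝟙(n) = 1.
(d * 𝟙)(291) = 9

Divisors of 291: [1, 3, 97, 291]. For each d | 291:
  d = 1: d(1) · 𝟙(291/1) = 1 · 1 = 1
  d = 3: d(3) · 𝟙(291/3) = 2 · 1 = 2
  d = 97: d(97) · 𝟙(291/97) = 2 · 1 = 2
  d = 291: d(291) · 𝟙(291/291) = 4 · 1 = 4
Summing: (d * 𝟙)(291) = 1 + 2 + 2 + 4 = 9.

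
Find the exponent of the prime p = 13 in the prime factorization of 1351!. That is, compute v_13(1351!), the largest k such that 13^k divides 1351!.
v_13(1351!) = 110

Legendre's formula: v_p(n!) = Σ_{k ≥ 1} ⌊n / p^k⌋. For p = 13, n = 1351, the terms are:
  ⌊1351/13^1⌋ = ⌊1351/13⌋ = 103
  ⌊1351/13^2⌋ = ⌊1351/169⌋ = 7
(the next term ⌊1351/13^3⌋ = 0, terminating the sum). Summing: v_13(1351!) = 103 + 7 = 110.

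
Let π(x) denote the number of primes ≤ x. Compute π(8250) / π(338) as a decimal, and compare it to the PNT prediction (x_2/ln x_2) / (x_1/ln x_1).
π(8250)/π(338) = 1035/68 ≈ 15.2206;  PNT prediction ≈ 15.7608.

π(338) = 68 and π(8250) = 1035, so π(8250)/π(338) ≈ 15.2206. The PNT-predicted ratio is (8250/ln(8250)) / (338/ln(338)) ≈ 15.7608. The two agree to within a few percent, as expected.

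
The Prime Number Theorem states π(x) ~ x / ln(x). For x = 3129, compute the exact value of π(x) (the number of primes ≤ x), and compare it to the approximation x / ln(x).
π(3129) = 445;  x/ln(x) ≈ 388.77;  relative error ≈ 12.64%.

Directly count primes up to 3129: π(3129) = 445. The PNT approximation gives 3129/ln(3129) ≈ 3129/8.04847 ≈ 388.77. Relative error (π(x) − x/ln(x)) / π(x) ≈ 12.64%; the approximation is known to undercount slightly (Li(x) is a better estimate).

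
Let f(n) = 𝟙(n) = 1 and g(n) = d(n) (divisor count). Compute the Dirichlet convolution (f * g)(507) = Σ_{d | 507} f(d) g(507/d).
(𝟙 * d)(507) = 18

Divisors of 507: [1, 3, 13, 39, 169, 507]. For each d | 507:
  d = 1: 𝟙(1) · d(507/1) = 1 · 6 = 6
  d = 3: 𝟙(3) · d(507/3) = 1 · 3 = 3
  d = 13: 𝟙(13) · d(507/13) = 1 · 4 = 4
  d = 39: 𝟙(39) · d(507/39) = 1 · 2 = 2
  d = 169: 𝟙(169) · d(507/169) = 1 · 2 = 2
  d = 507: 𝟙(507) · d(507/507) = 1 · 1 = 1
Summing: (𝟙 * d)(507) = 6 + 3 + 4 + 2 + 2 + 1 = 18.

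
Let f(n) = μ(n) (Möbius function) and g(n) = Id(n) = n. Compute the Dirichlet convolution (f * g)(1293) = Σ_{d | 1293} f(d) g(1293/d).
(μ * Id)(1293) = 860

Divisors of 1293: [1, 3, 431, 1293]. For each d | 1293:
  d = 1: μ(1) · Id(1293/1) = 1 · 1293 = 1293
  d = 3: μ(3) · Id(1293/3) = -1 · 431 = -431
  d = 431: μ(431) · Id(1293/431) = -1 · 3 = -3
  d = 1293: μ(1293) · Id(1293/1293) = 1 · 1 = 1
Summing: (μ * Id)(1293) = 1293 + -431 + -3 + 1 = 860.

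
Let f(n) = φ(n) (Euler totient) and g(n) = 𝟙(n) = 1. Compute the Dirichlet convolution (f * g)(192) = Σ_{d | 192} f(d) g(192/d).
(φ * 𝟙)(192) = 192

Divisors of 192: [1, 2, 3, 4, 6, 8, 12, 16, 24, 32, 48, 64, 96, 192]. For each d | 192:
  d = 1: φ(1) · 𝟙(192/1) = 1 · 1 = 1
  d = 2: φ(2) · 𝟙(192/2) = 1 · 1 = 1
  d = 3: φ(3) · 𝟙(192/3) = 2 · 1 = 2
  d = 4: φ(4) · 𝟙(192/4) = 2 · 1 = 2
  d = 6: φ(6) · 𝟙(192/6) = 2 · 1 = 2
  d = 8: φ(8) · 𝟙(192/8) = 4 · 1 = 4
  d = 12: φ(12) · 𝟙(192/12) = 4 · 1 = 4
  d = 16: φ(16) · 𝟙(192/16) = 8 · 1 = 8
  d = 24: φ(24) · 𝟙(192/24) = 8 · 1 = 8
  d = 32: φ(32) · 𝟙(192/32) = 16 · 1 = 16
  d = 48: φ(48) · 𝟙(192/48) = 16 · 1 = 16
  d = 64: φ(64) · 𝟙(192/64) = 32 · 1 = 32
  d = 96: φ(96) · 𝟙(192/96) = 32 · 1 = 32
  d = 192: φ(192) · 𝟙(192/192) = 64 · 1 = 64
Summing: (φ * 𝟙)(192) = 1 + 1 + 2 + 2 + 2 + 4 + 4 + 8 + 8 + 16 + 16 + 32 + 32 + 64 = 192.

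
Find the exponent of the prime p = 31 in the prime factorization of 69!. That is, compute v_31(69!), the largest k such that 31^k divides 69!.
v_31(69!) = 2

Legendre's formula: v_p(n!) = Σ_{k ≥ 1} ⌊n / p^k⌋. For p = 31, n = 69, the terms are:
  ⌊69/31^1⌋ = ⌊69/31⌋ = 2
(the next term ⌊69/31^2⌋ = 0, terminating the sum). Summing: v_31(69!) = 2 = 2.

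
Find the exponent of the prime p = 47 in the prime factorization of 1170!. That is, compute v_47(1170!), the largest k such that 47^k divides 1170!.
v_47(1170!) = 24

Legendre's formula: v_p(n!) = Σ_{k ≥ 1} ⌊n / p^k⌋. For p = 47, n = 1170, the terms are:
  ⌊1170/47^1⌋ = ⌊1170/47⌋ = 24
(the next term ⌊1170/47^2⌋ = 0, terminating the sum). Summing: v_47(1170!) = 24 = 24.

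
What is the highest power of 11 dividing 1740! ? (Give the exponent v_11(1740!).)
v_11(1740!) = 173

Legendre's formula: v_p(n!) = Σ_{k ≥ 1} ⌊n / p^k⌋. For p = 11, n = 1740, the terms are:
  ⌊1740/11^1⌋ = ⌊1740/11⌋ = 158
  ⌊1740/11^2⌋ = ⌊1740/121⌋ = 14
  ⌊1740/11^3⌋ = ⌊1740/1331⌋ = 1
(the next term ⌊1740/11^4⌋ = 0, terminating the sum). Summing: v_11(1740!) = 158 + 14 + 1 = 173.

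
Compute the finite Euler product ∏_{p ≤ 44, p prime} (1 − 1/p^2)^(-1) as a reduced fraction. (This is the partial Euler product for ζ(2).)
∏ = 1688189817927745147112851/1030750286035260801024000

The primes p ≤ 44 are [2, 3, 5, 7, 11, 13, 17, 19, 23, 29, 31, 37, 41, 43]. For each prime, (1 − 1/p^2)^(-1) = p^2 / (p^2 − 1). The product is (1 − 1/2^2)^(-1), (1 − 1/3^2)^(-1), (1 − 1/5^2)^(-1), (1 − 1/7^2)^(-1), (1 − 1/11^2)^(-1), (1 − 1/13^2)^(-1), (1 − 1/17^2)^(-1), (1 − 1/19^2)^(-1), (1 − 1/23^2)^(-1), (1 − 1/29^2)^(-1), (1 − 1/31^2)^(-1), (1 − 1/37^2)^(-1), (1 − 1/41^2)^(-1), (1 − 1/43^2)^(-1) = ∏ p^2 / (p^2 − 1) = 1688189817927745147112851/1030750286035260801024000.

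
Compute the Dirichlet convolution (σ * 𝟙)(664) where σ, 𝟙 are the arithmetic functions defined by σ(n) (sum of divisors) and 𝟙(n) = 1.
(σ * 𝟙)(664) = 2210

Divisors of 664: [1, 2, 4, 8, 83, 166, 332, 664]. For each d | 664:
  d = 1: σ(1) · 𝟙(664/1) = 1 · 1 = 1
  d = 2: σ(2) · 𝟙(664/2) = 3 · 1 = 3
  d = 4: σ(4) · 𝟙(664/4) = 7 · 1 = 7
  d = 8: σ(8) · 𝟙(664/8) = 15 · 1 = 15
  d = 83: σ(83) · 𝟙(664/83) = 84 · 1 = 84
  d = 166: σ(166) · 𝟙(664/166) = 252 · 1 = 252
  d = 332: σ(332) · 𝟙(664/332) = 588 · 1 = 588
  d = 664: σ(664) · 𝟙(664/664) = 1260 · 1 = 1260
Summing: (σ * 𝟙)(664) = 1 + 3 + 7 + 15 + 84 + 252 + 588 + 1260 = 2210.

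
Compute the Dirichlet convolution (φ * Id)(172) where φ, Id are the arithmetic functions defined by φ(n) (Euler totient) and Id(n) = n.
(φ * Id)(172) = 680

Divisors of 172: [1, 2, 4, 43, 86, 172]. For each d | 172:
  d = 1: φ(1) · Id(172/1) = 1 · 172 = 172
  d = 2: φ(2) · Id(172/2) = 1 · 86 = 86
  d = 4: φ(4) · Id(172/4) = 2 · 43 = 86
  d = 43: φ(43) · Id(172/43) = 42 · 4 = 168
  d = 86: φ(86) · Id(172/86) = 42 · 2 = 84
  d = 172: φ(172) · Id(172/172) = 84 · 1 = 84
Summing: (φ * Id)(172) = 172 + 86 + 86 + 168 + 84 + 84 = 680.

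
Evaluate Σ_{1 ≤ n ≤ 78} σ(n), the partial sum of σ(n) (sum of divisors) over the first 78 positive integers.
Σ_{n ≤ 78} σ(n) = 5048

Compute σ(n) for each 1 ≤ n ≤ 78: σ(1) = 1, σ(2) = 3, σ(3) = 4, σ(4) = 7, σ(5) = 6, σ(6) = 12, σ(7) = 8, σ(8) = 15, σ(9) = 13, σ(10) = 18, σ(11) = 12, σ(12) = 28, σ(13) = 14, σ(14) = 24, σ(15) = 24, σ(16) = 31, σ(17) = 18, σ(18) = 39, σ(19) = 20, σ(20) = 42, σ(21) = 32, σ(22) = 36, σ(23) = 24, σ(24) = 60, σ(25) = 31, σ(26) = 42, σ(27) = 40, σ(28) = 56, σ(29) = 30, σ(30) = 72, σ(31) = 32, σ(32) = 63, σ(33) = 48, σ(34) = 54, σ(35) = 48, σ(36) = 91, σ(37) = 38, σ(38) = 60, σ(39) = 56, σ(40) = 90, σ(41) = 42, σ(42) = 96, σ(43) = 44, σ(44) = 84, σ(45) = 78, σ(46) = 72, σ(47) = 48, σ(48) = 124, σ(49) = 57, σ(50) = 93, σ(51) = 72, σ(52) = 98, σ(53) = 54, σ(54) = 120, σ(55) = 72, σ(56) = 120, σ(57) = 80, σ(58) = 90, σ(59) = 60, σ(60) = 168, σ(61) = 62, σ(62) = 96, σ(63) = 104, σ(64) = 127, σ(65) = 84, σ(66) = 144, σ(67) = 68, σ(68) = 126, σ(69) = 96, σ(70) = 144, σ(71) = 72, σ(72) = 195, σ(73) = 74, σ(74) = 114, σ(75) = 124, σ(76) = 140, σ(77) = 96, σ(78) = 168. Summing all 78 values: 5048. (Average order: Σ_{n ≤ x} σ(n) ~ (π²/12) x². For x = 78, (π²/12)·78² ≈ 5003.89.)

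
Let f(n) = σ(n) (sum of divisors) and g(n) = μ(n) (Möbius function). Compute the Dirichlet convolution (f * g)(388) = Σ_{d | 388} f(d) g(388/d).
(σ * μ)(388) = 388

Divisors of 388: [1, 2, 4, 97, 194, 388]. For each d | 388:
  d = 1: σ(1) · μ(388/1) = 1 · 0 = 0
  d = 2: σ(2) · μ(388/2) = 3 · 1 = 3
  d = 4: σ(4) · μ(388/4) = 7 · -1 = -7
  d = 97: σ(97) · μ(388/97) = 98 · 0 = 0
  d = 194: σ(194) · μ(388/194) = 294 · -1 = -294
  d = 388: σ(388) · μ(388/388) = 686 · 1 = 686
Summing: (σ * μ)(388) = 0 + 3 + -7 + 0 + -294 + 686 = 388.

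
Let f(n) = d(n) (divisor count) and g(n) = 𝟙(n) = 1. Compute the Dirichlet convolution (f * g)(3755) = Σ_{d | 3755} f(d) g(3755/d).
(d * 𝟙)(3755) = 9

Divisors of 3755: [1, 5, 751, 3755]. For each d | 3755:
  d = 1: d(1) · 𝟙(3755/1) = 1 · 1 = 1
  d = 5: d(5) · 𝟙(3755/5) = 2 · 1 = 2
  d = 751: d(751) · 𝟙(3755/751) = 2 · 1 = 2
  d = 3755: d(3755) · 𝟙(3755/3755) = 4 · 1 = 4
Summing: (d * 𝟙)(3755) = 1 + 2 + 2 + 4 = 9.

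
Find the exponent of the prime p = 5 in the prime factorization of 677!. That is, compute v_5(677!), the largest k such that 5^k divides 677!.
v_5(677!) = 168

Legendre's formula: v_p(n!) = Σ_{k ≥ 1} ⌊n / p^k⌋. For p = 5, n = 677, the terms are:
  ⌊677/5^1⌋ = ⌊677/5⌋ = 135
  ⌊677/5^2⌋ = ⌊677/25⌋ = 27
  ⌊677/5^3⌋ = ⌊677/125⌋ = 5
  ⌊677/5^4⌋ = ⌊677/625⌋ = 1
(the next term ⌊677/5^5⌋ = 0, terminating the sum). Summing: v_5(677!) = 135 + 27 + 5 + 1 = 168.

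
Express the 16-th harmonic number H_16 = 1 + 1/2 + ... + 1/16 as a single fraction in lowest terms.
H_16 = 2436559/720720

Direct summation: H_16 = 1 + 1/2 + ... + 1/16. The least common denominator is lcm(1, ..., 16) = 720720; over this denominator the numerator is 720720 + 360360 + 240240 + 180180 + 144144 + 120120 + 102960 + 90090 + 80080 + 72072 + 65520 + 60060 + 55440 + 51480 + 48048 + 45045 = 2436559, so H_16 = 2436559/720720 (already in lowest terms) ≈ 3.38073. (The PNT-adjacent estimate ln(16) + γ ≈ 3.34980 matches within O(1/n).)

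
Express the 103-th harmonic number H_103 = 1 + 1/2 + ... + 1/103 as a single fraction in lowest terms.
H_103 = 151349767267338274345189261892875037217718429/29012042540587955997705808574162155756055616

Direct summation: H_103 = 1 + 1/2 + ... + 1/103. The least common denominator is lcm(1, ..., 103) = 725301063514698899942645214354053893901390400; over this denominator the numerator is 725301063514698899942645214354053893901390400 + 362650531757349449971322607177026946950695200 + 241767021171566299980881738118017964633796800 + 181325265878674724985661303588513473475347600 + 145060212702939779988529042870810778780278080 + 120883510585783149990440869059008982316898400 + 103614437644956985706092173479150556271627200 + 90662632939337362492830651794256736737673800 + 80589007057188766660293912706005988211265600 + 72530106351469889994264521435405389390139040 + 65936460319518081812967746759459444900126400 + 60441755292891574995220434529504491158449200 + 55792389501130684610972708796465684146260800 + 51807218822478492853046086739575278135813600 + 48353404234313259996176347623603592926759360 + 45331316469668681246415325897128368368836900 + 42664768442041111761332071432591405523611200 + 40294503528594383330146956353002994105632800 + 38173740184984152628560274439687047047441600 + 36265053175734944997132260717702694695069520 + 34538145881652328568697391159716852090542400 + 32968230159759040906483873379729722450063200 + 31534828848465169562723704971915386691364800 + 30220877646445787497610217264752245579224600 + 29012042540587955997705808574162155756055616 + 27896194750565342305486354398232842073130400 + 26863002352396255553431304235335329403755200 + 25903609411239246426523043369787639067906800 + 25010381500506858618711903943243237720737600 + 24176702117156629998088173811801796463379680 + 23396808500474158062665974656582383674238400 + 22665658234834340623207662948564184184418450 + 21978820106506027270989248919819814966708800 + 21332384221020555880666035716295702761805600 + 20722887528991397141218434695830111254325440 + 20147251764297191665073478176501497052816400 + 19602731446343213511963384171731186321659200 + 19086870092492076314280137219843523523720800 + 18597463167043561536990902932155228048753600 + 18132526587867472498566130358851347347534760 + 17690269841821924388845005228147655948814400 + 17269072940826164284348695579858426045271200 + 16867466593365090696340586380326834741892800 + 16484115079879520453241936689864861225031600 + 16117801411437753332058782541201197642253120 + 15767414424232584781361852485957693345682400 + 15431937521589338296652025837320295614923200 + 15110438823222893748805108632376122789612300 + 14802062520708140815156024782735793753089600 + 14506021270293977998852904287081077878027808 + 14221589480680370587110690477530468507870400 + 13948097375282671152743177199116421036565200 + 13684925726692432074389532346302903658516800 + 13431501176198127776715652117667664701877600 + 13187292063903616362593549351891888980025280 + 12951804705619623213261521684893819533953400 + 12724580061661384209520091479895682349147200 + 12505190750253429309355951971621618860368800 + 12293238364655913558349918887356845659345600 + 12088351058578314999044086905900898231689840 + 11890181369093424589223692038591047441006400 + 11698404250237079031332987328291191837119200 + 11512715293884109522899130386572284030180800 + 11332829117417170311603831474282092092209225 + 11158477900226136922194541759293136829252160 + 10989410053253013635494624459909907483354400 + 10825389007682073133472316632150058117931200 + 10666192110510277940333017858147851380902800 + 10511609616155056520907901657305128897121600 + 10361443764495698570609217347915055627162720 + 10215507936826745069614721328930336533822400 + 10073625882148595832536739088250748526408200 + 9935631007050669862228016634987039642484800 + 9801365723171606755981692085865593160829600 + 9670680846862651999235269524720718585351872 + 9543435046246038157140068609921761761860400 + 9419494331359725973281106679922777842875200 + 9298731583521780768495451466077614024376800 + 9181026120439226581552471067772834100017600 + 9066263293933736249283065179425673673767380 + 8954334117465418517810434745111776467918400 + 8845134920910962194422502614073827974407200 + 8738567030297577107742713425952456553028800 + 8634536470413082142174347789929213022635600 + 8532953688408222352266414286518281104722240 + 8433733296682545348170293190163417370946400 + 8336793833502286206237301314414412573579200 + 8242057539939760226620968344932430612515800 + 8149450151850549437557811397236560605633600 + 8058900705718876666029391270600598821126560 + 7970341357304383515853244113780812020894400 + 7883707212116292390680926242978846672841200 + 7798936166824719354221991552194127891412800 + 7715968760794669148326012918660147807461600 + 7634748036996830525712054887937409409488320 + 7555219411611446874402554316188061394806150 + 7477330551697926803532424890247978287643200 + 7401031260354070407578012391367896876544800 + 7326273368835342423663082973273271655569600 + 7253010635146988999426452143540538939013904 + 7181198648660385147946982320337167266350400 + 7110794740340185293555345238765234253935200 + 7041757898200960193617914702466542659236800 = 3783744181683456858629731547321875930442960725, so H_103 = 3783744181683456858629731547321875930442960725/725301063514698899942645214354053893901390400; reducing by gcd(3783744181683456858629731547321875930442960725, 725301063514698899942645214354053893901390400) = 25 gives 151349767267338274345189261892875037217718429/29012042540587955997705808574162155756055616 ≈ 5.21679. (The PNT-adjacent estimate ln(103) + γ ≈ 5.21194 matches within O(1/n).)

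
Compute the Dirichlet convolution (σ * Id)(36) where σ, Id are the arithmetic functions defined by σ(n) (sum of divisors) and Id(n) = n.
(σ * Id)(36) = 578

Divisors of 36: [1, 2, 3, 4, 6, 9, 12, 18, 36]. For each d | 36:
  d = 1: σ(1) · Id(36/1) = 1 · 36 = 36
  d = 2: σ(2) · Id(36/2) = 3 · 18 = 54
  d = 3: σ(3) · Id(36/3) = 4 · 12 = 48
  d = 4: σ(4) · Id(36/4) = 7 · 9 = 63
  d = 6: σ(6) · Id(36/6) = 12 · 6 = 72
  d = 9: σ(9) · Id(36/9) = 13 · 4 = 52
  d = 12: σ(12) · Id(36/12) = 28 · 3 = 84
  d = 18: σ(18) · Id(36/18) = 39 · 2 = 78
  d = 36: σ(36) · Id(36/36) = 91 · 1 = 91
Summing: (σ * Id)(36) = 36 + 54 + 48 + 63 + 72 + 52 + 84 + 78 + 91 = 578.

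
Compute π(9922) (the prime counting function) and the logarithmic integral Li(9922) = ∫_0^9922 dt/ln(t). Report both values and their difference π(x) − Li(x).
π(9922) = 1222;  Li(9922) ≈ 1237.66;  π(x) − Li(x) ≈ -15.66.

Direct count of primes ≤ 9922 gives π(9922) = 1222. Numerical evaluation of the logarithmic integral gives Li(9922) ≈ 1237.66. The difference π(x) − Li(x) ≈ -15.66 is typically negative for small/moderate x (Li(x) overestimates), though Littlewood's theorem shows this sign changes infinitely often.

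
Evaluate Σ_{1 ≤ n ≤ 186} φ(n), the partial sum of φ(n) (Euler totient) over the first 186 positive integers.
Σ_{n ≤ 186} φ(n) = 10544

Compute φ(n) for each 1 ≤ n ≤ 186: φ(1) = 1, φ(2) = 1, φ(3) = 2, φ(4) = 2, φ(5) = 4, φ(6) = 2, φ(7) = 6, φ(8) = 4, φ(9) = 6, φ(10) = 4, φ(11) = 10, φ(12) = 4, φ(13) = 12, φ(14) = 6, φ(15) = 8, φ(16) = 8, φ(17) = 16, φ(18) = 6, φ(19) = 18, φ(20) = 8, φ(21) = 12, φ(22) = 10, φ(23) = 22, φ(24) = 8, φ(25) = 20, φ(26) = 12, φ(27) = 18, φ(28) = 12, φ(29) = 28, φ(30) = 8, φ(31) = 30, φ(32) = 16, φ(33) = 20, φ(34) = 16, φ(35) = 24, φ(36) = 12, φ(37) = 36, φ(38) = 18, φ(39) = 24, φ(40) = 16, φ(41) = 40, φ(42) = 12, φ(43) = 42, φ(44) = 20, φ(45) = 24, φ(46) = 22, φ(47) = 46, φ(48) = 16, φ(49) = 42, φ(50) = 20, φ(51) = 32, φ(52) = 24, φ(53) = 52, φ(54) = 18, φ(55) = 40, φ(56) = 24, φ(57) = 36, φ(58) = 28, φ(59) = 58, φ(60) = 16, φ(61) = 60, φ(62) = 30, φ(63) = 36, φ(64) = 32, φ(65) = 48, φ(66) = 20, φ(67) = 66, φ(68) = 32, φ(69) = 44, φ(70) = 24, φ(71) = 70, φ(72) = 24, φ(73) = 72, φ(74) = 36, φ(75) = 40, φ(76) = 36, φ(77) = 60, φ(78) = 24, φ(79) = 78, φ(80) = 32, φ(81) = 54, φ(82) = 40, φ(83) = 82, φ(84) = 24, φ(85) = 64, φ(86) = 42, φ(87) = 56, φ(88) = 40, φ(89) = 88, φ(90) = 24, φ(91) = 72, φ(92) = 44, φ(93) = 60, φ(94) = 46, φ(95) = 72, φ(96) = 32, φ(97) = 96, φ(98) = 42, φ(99) = 60, φ(100) = 40, φ(101) = 100, φ(102) = 32, φ(103) = 102, φ(104) = 48, φ(105) = 48, φ(106) = 52, φ(107) = 106, φ(108) = 36, φ(109) = 108, φ(110) = 40, φ(111) = 72, φ(112) = 48, φ(113) = 112, φ(114) = 36, φ(115) = 88, φ(116) = 56, φ(117) = 72, φ(118) = 58, φ(119) = 96, φ(120) = 32, φ(121) = 110, φ(122) = 60, φ(123) = 80, φ(124) = 60, φ(125) = 100, φ(126) = 36, φ(127) = 126, φ(128) = 64, φ(129) = 84, φ(130) = 48, φ(131) = 130, φ(132) = 40, φ(133) = 108, φ(134) = 66, φ(135) = 72, φ(136) = 64, φ(137) = 136, φ(138) = 44, φ(139) = 138, φ(140) = 48, φ(141) = 92, φ(142) = 70, φ(143) = 120, φ(144) = 48, φ(145) = 112, φ(146) = 72, φ(147) = 84, φ(148) = 72, φ(149) = 148, φ(150) = 40, φ(151) = 150, φ(152) = 72, φ(153) = 96, φ(154) = 60, φ(155) = 120, φ(156) = 48, φ(157) = 156, φ(158) = 78, φ(159) = 104, φ(160) = 64, φ(161) = 132, φ(162) = 54, φ(163) = 162, φ(164) = 80, φ(165) = 80, φ(166) = 82, φ(167) = 166, φ(168) = 48, φ(169) = 156, φ(170) = 64, φ(171) = 108, φ(172) = 84, φ(173) = 172, φ(174) = 56, φ(175) = 120, φ(176) = 80, φ(177) = 116, φ(178) = 88, φ(179) = 178, φ(180) = 48, φ(181) = 180, φ(182) = 72, φ(183) = 120, φ(184) = 88, φ(185) = 144, φ(186) = 60. Summing all 186 values: 10544. (Average order: Σ_{n ≤ x} φ(n) ~ (3/π²) x². For x = 186, (3/π²)·186² ≈ 10515.92.)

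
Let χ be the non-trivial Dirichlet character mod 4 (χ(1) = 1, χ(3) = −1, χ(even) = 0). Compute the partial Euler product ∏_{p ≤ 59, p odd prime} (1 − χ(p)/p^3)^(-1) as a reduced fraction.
∏ = 33892950142980005397598438491456695728452775811/34979163586504081013297614880240795412263337984

The odd primes p ≤ 59 are [3, 5, 7, 11, 13, 17, 19, 23, 29, 31, 37, 41, 43, 47, 53, 59]. For each, χ(p) = 1 if p ≡ 1 mod 4, χ(p) = −1 if p ≡ 3 mod 4. Taking (1 − χ(p)/p^3)^(-1) = p^3/(p^3 − χ(p)): (1 − (-1)/3^3)^(-1) · (1 − (1)/5^3)^(-1) · (1 − (-1)/7^3)^(-1) · (1 − (-1)/11^3)^(-1) · (1 − (1)/13^3)^(-1) · (1 − (1)/17^3)^(-1) · (1 − (-1)/19^3)^(-1) · (1 − (-1)/23^3)^(-1) · (1 − (1)/29^3)^(-1) · (1 − (-1)/31^3)^(-1) · (1 − (1)/37^3)^(-1) · (1 − (1)/41^3)^(-1) · (1 − (-1)/43^3)^(-1) · (1 − (-1)/47^3)^(-1) · (1 − (1)/53^3)^(-1) · (1 − (-1)/59^3)^(-1) = 33892950142980005397598438491456695728452775811/34979163586504081013297614880240795412263337984.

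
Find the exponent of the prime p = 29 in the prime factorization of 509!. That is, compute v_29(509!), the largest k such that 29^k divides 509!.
v_29(509!) = 17

Legendre's formula: v_p(n!) = Σ_{k ≥ 1} ⌊n / p^k⌋. For p = 29, n = 509, the terms are:
  ⌊509/29^1⌋ = ⌊509/29⌋ = 17
(the next term ⌊509/29^2⌋ = 0, terminating the sum). Summing: v_29(509!) = 17 = 17.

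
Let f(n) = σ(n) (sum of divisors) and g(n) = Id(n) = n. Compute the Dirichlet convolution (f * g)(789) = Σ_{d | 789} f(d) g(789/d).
(σ * Id)(789) = 3689

Divisors of 789: [1, 3, 263, 789]. For each d | 789:
  d = 1: σ(1) · Id(789/1) = 1 · 789 = 789
  d = 3: σ(3) · Id(789/3) = 4 · 263 = 1052
  d = 263: σ(263) · Id(789/263) = 264 · 3 = 792
  d = 789: σ(789) · Id(789/789) = 1056 · 1 = 1056
Summing: (σ * Id)(789) = 789 + 1052 + 792 + 1056 = 3689.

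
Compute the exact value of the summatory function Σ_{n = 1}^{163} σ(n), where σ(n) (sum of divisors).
Σ_{n ≤ 163} σ(n) = 21873

Compute σ(n) for each 1 ≤ n ≤ 163: σ(1) = 1, σ(2) = 3, σ(3) = 4, σ(4) = 7, σ(5) = 6, σ(6) = 12, σ(7) = 8, σ(8) = 15, σ(9) = 13, σ(10) = 18, σ(11) = 12, σ(12) = 28, σ(13) = 14, σ(14) = 24, σ(15) = 24, σ(16) = 31, σ(17) = 18, σ(18) = 39, σ(19) = 20, σ(20) = 42, σ(21) = 32, σ(22) = 36, σ(23) = 24, σ(24) = 60, σ(25) = 31, σ(26) = 42, σ(27) = 40, σ(28) = 56, σ(29) = 30, σ(30) = 72, σ(31) = 32, σ(32) = 63, σ(33) = 48, σ(34) = 54, σ(35) = 48, σ(36) = 91, σ(37) = 38, σ(38) = 60, σ(39) = 56, σ(40) = 90, σ(41) = 42, σ(42) = 96, σ(43) = 44, σ(44) = 84, σ(45) = 78, σ(46) = 72, σ(47) = 48, σ(48) = 124, σ(49) = 57, σ(50) = 93, σ(51) = 72, σ(52) = 98, σ(53) = 54, σ(54) = 120, σ(55) = 72, σ(56) = 120, σ(57) = 80, σ(58) = 90, σ(59) = 60, σ(60) = 168, σ(61) = 62, σ(62) = 96, σ(63) = 104, σ(64) = 127, σ(65) = 84, σ(66) = 144, σ(67) = 68, σ(68) = 126, σ(69) = 96, σ(70) = 144, σ(71) = 72, σ(72) = 195, σ(73) = 74, σ(74) = 114, σ(75) = 124, σ(76) = 140, σ(77) = 96, σ(78) = 168, σ(79) = 80, σ(80) = 186, σ(81) = 121, σ(82) = 126, σ(83) = 84, σ(84) = 224, σ(85) = 108, σ(86) = 132, σ(87) = 120, σ(88) = 180, σ(89) = 90, σ(90) = 234, σ(91) = 112, σ(92) = 168, σ(93) = 128, σ(94) = 144, σ(95) = 120, σ(96) = 252, σ(97) = 98, σ(98) = 171, σ(99) = 156, σ(100) = 217, σ(101) = 102, σ(102) = 216, σ(103) = 104, σ(104) = 210, σ(105) = 192, σ(106) = 162, σ(107) = 108, σ(108) = 280, σ(109) = 110, σ(110) = 216, σ(111) = 152, σ(112) = 248, σ(113) = 114, σ(114) = 240, σ(115) = 144, σ(116) = 210, σ(117) = 182, σ(118) = 180, σ(119) = 144, σ(120) = 360, σ(121) = 133, σ(122) = 186, σ(123) = 168, σ(124) = 224, σ(125) = 156, σ(126) = 312, σ(127) = 128, σ(128) = 255, σ(129) = 176, σ(130) = 252, σ(131) = 132, σ(132) = 336, σ(133) = 160, σ(134) = 204, σ(135) = 240, σ(136) = 270, σ(137) = 138, σ(138) = 288, σ(139) = 140, σ(140) = 336, σ(141) = 192, σ(142) = 216, σ(143) = 168, σ(144) = 403, σ(145) = 180, σ(146) = 222, σ(147) = 228, σ(148) = 266, σ(149) = 150, σ(150) = 372, σ(151) = 152, σ(152) = 300, σ(153) = 234, σ(154) = 288, σ(155) = 192, σ(156) = 392, σ(157) = 158, σ(158) = 240, σ(159) = 216, σ(160) = 378, σ(161) = 192, σ(162) = 363, σ(163) = 164. Summing all 163 values: 21873. (Average order: Σ_{n ≤ x} σ(n) ~ (π²/12) x². For x = 163, (π²/12)·163² ≈ 21852.13.)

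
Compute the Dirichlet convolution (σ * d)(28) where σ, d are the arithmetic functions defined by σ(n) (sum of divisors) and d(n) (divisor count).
(σ * d)(28) = 160

Divisors of 28: [1, 2, 4, 7, 14, 28]. For each d | 28:
  d = 1: σ(1) · d(28/1) = 1 · 6 = 6
  d = 2: σ(2) · d(28/2) = 3 · 4 = 12
  d = 4: σ(4) · d(28/4) = 7 · 2 = 14
  d = 7: σ(7) · d(28/7) = 8 · 3 = 24
  d = 14: σ(14) · d(28/14) = 24 · 2 = 48
  d = 28: σ(28) · d(28/28) = 56 · 1 = 56
Summing: (σ * d)(28) = 6 + 12 + 14 + 24 + 48 + 56 = 160.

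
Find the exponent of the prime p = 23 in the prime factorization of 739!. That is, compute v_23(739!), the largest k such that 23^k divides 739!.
v_23(739!) = 33

Legendre's formula: v_p(n!) = Σ_{k ≥ 1} ⌊n / p^k⌋. For p = 23, n = 739, the terms are:
  ⌊739/23^1⌋ = ⌊739/23⌋ = 32
  ⌊739/23^2⌋ = ⌊739/529⌋ = 1
(the next term ⌊739/23^3⌋ = 0, terminating the sum). Summing: v_23(739!) = 32 + 1 = 33.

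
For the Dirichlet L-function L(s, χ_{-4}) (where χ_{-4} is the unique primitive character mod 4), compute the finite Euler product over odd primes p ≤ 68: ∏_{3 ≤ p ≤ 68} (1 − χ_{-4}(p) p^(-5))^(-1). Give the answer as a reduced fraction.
∏ = 37979204647637350516760877329690181347337250286656304892593349955377546774080367593893487696930042429/38125690090169221251718118687086971940856605396725095947148046662410194981822835725803035469807616000

The odd primes p ≤ 68 are [3, 5, 7, 11, 13, 17, 19, 23, 29, 31, 37, 41, 43, 47, 53, 59, 61, 67]. For each, χ(p) = 1 if p ≡ 1 mod 4, χ(p) = −1 if p ≡ 3 mod 4. Taking (1 − χ(p)/p^5)^(-1) = p^5/(p^5 − χ(p)): (1 − (-1)/3^5)^(-1) · (1 − (1)/5^5)^(-1) · (1 − (-1)/7^5)^(-1) · (1 − (-1)/11^5)^(-1) · (1 − (1)/13^5)^(-1) · (1 − (1)/17^5)^(-1) · (1 − (-1)/19^5)^(-1) · (1 − (-1)/23^5)^(-1) · (1 − (1)/29^5)^(-1) · (1 − (-1)/31^5)^(-1) · (1 − (1)/37^5)^(-1) · (1 − (1)/41^5)^(-1) · (1 − (-1)/43^5)^(-1) · (1 − (-1)/47^5)^(-1) · (1 − (1)/53^5)^(-1) · (1 − (-1)/59^5)^(-1) · (1 − (1)/61^5)^(-1) · (1 − (-1)/67^5)^(-1) = 37979204647637350516760877329690181347337250286656304892593349955377546774080367593893487696930042429/38125690090169221251718118687086971940856605396725095947148046662410194981822835725803035469807616000.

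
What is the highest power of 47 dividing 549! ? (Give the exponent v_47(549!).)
v_47(549!) = 11

Legendre's formula: v_p(n!) = Σ_{k ≥ 1} ⌊n / p^k⌋. For p = 47, n = 549, the terms are:
  ⌊549/47^1⌋ = ⌊549/47⌋ = 11
(the next term ⌊549/47^2⌋ = 0, terminating the sum). Summing: v_47(549!) = 11 = 11.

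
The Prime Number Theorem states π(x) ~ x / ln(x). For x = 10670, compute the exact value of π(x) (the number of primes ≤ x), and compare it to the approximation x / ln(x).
π(10670) = 1302;  x/ln(x) ≈ 1150.38;  relative error ≈ 11.65%.

Directly count primes up to 10670: π(10670) = 1302. The PNT approximation gives 10670/ln(10670) ≈ 10670/9.27519 ≈ 1150.38. Relative error (π(x) − x/ln(x)) / π(x) ≈ 11.65%; the approximation is known to undercount slightly (Li(x) is a better estimate).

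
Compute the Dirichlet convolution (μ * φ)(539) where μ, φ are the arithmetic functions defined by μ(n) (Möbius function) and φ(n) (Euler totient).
(μ * φ)(539) = 324

Divisors of 539: [1, 7, 11, 49, 77, 539]. For each d | 539:
  d = 1: μ(1) · φ(539/1) = 1 · 420 = 420
  d = 7: μ(7) · φ(539/7) = -1 · 60 = -60
  d = 11: μ(11) · φ(539/11) = -1 · 42 = -42
  d = 49: μ(49) · φ(539/49) = 0 · 10 = 0
  d = 77: μ(77) · φ(539/77) = 1 · 6 = 6
  d = 539: μ(539) · φ(539/539) = 0 · 1 = 0
Summing: (μ * φ)(539) = 420 + -60 + -42 + 0 + 6 + 0 = 324.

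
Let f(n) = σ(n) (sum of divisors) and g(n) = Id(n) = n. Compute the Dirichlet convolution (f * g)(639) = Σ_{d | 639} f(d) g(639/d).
(σ * Id)(639) = 4862

Divisors of 639: [1, 3, 9, 71, 213, 639]. For each d | 639:
  d = 1: σ(1) · Id(639/1) = 1 · 639 = 639
  d = 3: σ(3) · Id(639/3) = 4 · 213 = 852
  d = 9: σ(9) · Id(639/9) = 13 · 71 = 923
  d = 71: σ(71) · Id(639/71) = 72 · 9 = 648
  d = 213: σ(213) · Id(639/213) = 288 · 3 = 864
  d = 639: σ(639) · Id(639/639) = 936 · 1 = 936
Summing: (σ * Id)(639) = 639 + 852 + 923 + 648 + 864 + 936 = 4862.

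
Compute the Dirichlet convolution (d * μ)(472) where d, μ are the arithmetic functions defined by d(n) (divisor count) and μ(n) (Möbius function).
(d * μ)(472) = 1

Divisors of 472: [1, 2, 4, 8, 59, 118, 236, 472]. For each d | 472:
  d = 1: d(1) · μ(472/1) = 1 · 0 = 0
  d = 2: d(2) · μ(472/2) = 2 · 0 = 0
  d = 4: d(4) · μ(472/4) = 3 · 1 = 3
  d = 8: d(8) · μ(472/8) = 4 · -1 = -4
  d = 59: d(59) · μ(472/59) = 2 · 0 = 0
  d = 118: d(118) · μ(472/118) = 4 · 0 = 0
  d = 236: d(236) · μ(472/236) = 6 · -1 = -6
  d = 472: d(472) · μ(472/472) = 8 · 1 = 8
Summing: (d * μ)(472) = 0 + 0 + 3 + -4 + 0 + 0 + -6 + 8 = 1.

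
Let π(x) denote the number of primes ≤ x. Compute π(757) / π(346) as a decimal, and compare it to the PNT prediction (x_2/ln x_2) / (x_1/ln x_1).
π(757)/π(346) = 134/68 ≈ 1.9706;  PNT prediction ≈ 1.9295.

π(346) = 68 and π(757) = 134, so π(757)/π(346) ≈ 1.9706. The PNT-predicted ratio is (757/ln(757)) / (346/ln(346)) ≈ 1.9295. The two agree to within a few percent, as expected.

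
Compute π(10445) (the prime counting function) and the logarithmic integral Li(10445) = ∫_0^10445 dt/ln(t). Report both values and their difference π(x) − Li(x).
π(10445) = 1277;  Li(10445) ≈ 1294.34;  π(x) − Li(x) ≈ -17.34.

Direct count of primes ≤ 10445 gives π(10445) = 1277. Numerical evaluation of the logarithmic integral gives Li(10445) ≈ 1294.34. The difference π(x) − Li(x) ≈ -17.34 is typically negative for small/moderate x (Li(x) overestimates), though Littlewood's theorem shows this sign changes infinitely often.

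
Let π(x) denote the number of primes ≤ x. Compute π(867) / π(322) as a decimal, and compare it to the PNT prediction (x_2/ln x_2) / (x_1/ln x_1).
π(867)/π(322) = 150/66 ≈ 2.2727;  PNT prediction ≈ 2.2983.

π(322) = 66 and π(867) = 150, so π(867)/π(322) ≈ 2.2727. The PNT-predicted ratio is (867/ln(867)) / (322/ln(322)) ≈ 2.2983. The two agree to within a few percent, as expected.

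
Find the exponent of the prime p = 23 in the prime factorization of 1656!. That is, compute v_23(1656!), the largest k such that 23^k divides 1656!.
v_23(1656!) = 75

Legendre's formula: v_p(n!) = Σ_{k ≥ 1} ⌊n / p^k⌋. For p = 23, n = 1656, the terms are:
  ⌊1656/23^1⌋ = ⌊1656/23⌋ = 72
  ⌊1656/23^2⌋ = ⌊1656/529⌋ = 3
(the next term ⌊1656/23^3⌋ = 0, terminating the sum). Summing: v_23(1656!) = 72 + 3 = 75.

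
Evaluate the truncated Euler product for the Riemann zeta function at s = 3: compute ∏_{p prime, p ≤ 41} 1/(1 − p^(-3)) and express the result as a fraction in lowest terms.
∏ = 146179583280100194365681354929/121615573969288081570641739776

The primes p ≤ 41 are [2, 3, 5, 7, 11, 13, 17, 19, 23, 29, 31, 37, 41]. For each prime, (1 − 1/p^3)^(-1) = p^3 / (p^3 − 1). The product is (1 − 1/2^3)^(-1), (1 − 1/3^3)^(-1), (1 − 1/5^3)^(-1), (1 − 1/7^3)^(-1), (1 − 1/11^3)^(-1), (1 − 1/13^3)^(-1), (1 − 1/17^3)^(-1), (1 − 1/19^3)^(-1), (1 − 1/23^3)^(-1), (1 − 1/29^3)^(-1), (1 − 1/31^3)^(-1), (1 − 1/37^3)^(-1), (1 − 1/41^3)^(-1) = ∏ p^3 / (p^3 − 1) = 146179583280100194365681354929/121615573969288081570641739776.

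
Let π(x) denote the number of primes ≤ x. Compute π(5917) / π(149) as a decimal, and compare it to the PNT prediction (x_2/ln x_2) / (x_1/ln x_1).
π(5917)/π(149) = 777/35 ≈ 22.2000;  PNT prediction ≈ 22.8786.

π(149) = 35 and π(5917) = 777, so π(5917)/π(149) ≈ 22.2000. The PNT-predicted ratio is (5917/ln(5917)) / (149/ln(149)) ≈ 22.8786. The two agree to within a few percent, as expected.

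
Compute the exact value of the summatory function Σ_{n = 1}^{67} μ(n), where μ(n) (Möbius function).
Σ_{n ≤ 67} μ(n) = -2

Compute μ(n) for each 1 ≤ n ≤ 67: μ(1) = 1, μ(2) = -1, μ(3) = -1, μ(4) = 0, μ(5) = -1, μ(6) = 1, μ(7) = -1, μ(8) = 0, μ(9) = 0, μ(10) = 1, μ(11) = -1, μ(12) = 0, μ(13) = -1, μ(14) = 1, μ(15) = 1, μ(16) = 0, μ(17) = -1, μ(18) = 0, μ(19) = -1, μ(20) = 0, μ(21) = 1, μ(22) = 1, μ(23) = -1, μ(24) = 0, μ(25) = 0, μ(26) = 1, μ(27) = 0, μ(28) = 0, μ(29) = -1, μ(30) = -1, μ(31) = -1, μ(32) = 0, μ(33) = 1, μ(34) = 1, μ(35) = 1, μ(36) = 0, μ(37) = -1, μ(38) = 1, μ(39) = 1, μ(40) = 0, μ(41) = -1, μ(42) = -1, μ(43) = -1, μ(44) = 0, μ(45) = 0, μ(46) = 1, μ(47) = -1, μ(48) = 0, μ(49) = 0, μ(50) = 0, μ(51) = 1, μ(52) = 0, μ(53) = -1, μ(54) = 0, μ(55) = 1, μ(56) = 0, μ(57) = 1, μ(58) = 1, μ(59) = -1, μ(60) = 0, μ(61) = -1, μ(62) = 1, μ(63) = 0, μ(64) = 0, μ(65) = 1, μ(66) = -1, μ(67) = -1. Summing all 67 values: -2. (Mertens function M(x) = Σ_{n ≤ x} μ(n); on average M(x) should be small (PNT ⟺ M(x) = o(x)).)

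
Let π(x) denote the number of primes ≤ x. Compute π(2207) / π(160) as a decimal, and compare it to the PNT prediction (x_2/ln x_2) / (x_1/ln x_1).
π(2207)/π(160) = 329/37 ≈ 8.8919;  PNT prediction ≈ 9.0924.

π(160) = 37 and π(2207) = 329, so π(2207)/π(160) ≈ 8.8919. The PNT-predicted ratio is (2207/ln(2207)) / (160/ln(160)) ≈ 9.0924. The two agree to within a few percent, as expected.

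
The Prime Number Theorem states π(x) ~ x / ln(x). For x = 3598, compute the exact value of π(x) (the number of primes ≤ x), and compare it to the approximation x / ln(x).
π(3598) = 503;  x/ln(x) ≈ 439.42;  relative error ≈ 12.64%.

Directly count primes up to 3598: π(3598) = 503. The PNT approximation gives 3598/ln(3598) ≈ 3598/8.18813 ≈ 439.42. Relative error (π(x) − x/ln(x)) / π(x) ≈ 12.64%; the approximation is known to undercount slightly (Li(x) is a better estimate).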